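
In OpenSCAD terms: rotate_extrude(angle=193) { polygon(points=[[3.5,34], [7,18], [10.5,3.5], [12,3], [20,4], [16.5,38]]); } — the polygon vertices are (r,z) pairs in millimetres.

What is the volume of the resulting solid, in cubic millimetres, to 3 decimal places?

Profile (r,z), 6 vertices: (3.5,34) (7,18) (10.5,3.5) (12,3) (20,4) (16.5,38)
edge 0: (3.5,34)→(7,18)  cross = 3.5·18 − 7·34 = -175.0000; (r_i+r_j)·cross = 10.5·-175.0000 = -1837.5000
edge 1: (7,18)→(10.5,3.5)  cross = 7·3.5 − 10.5·18 = -164.5000; (r_i+r_j)·cross = 17.5·-164.5000 = -2878.7500
edge 2: (10.5,3.5)→(12,3)  cross = 10.5·3 − 12·3.5 = -10.5000; (r_i+r_j)·cross = 22.5·-10.5000 = -236.2500
edge 3: (12,3)→(20,4)  cross = 12·4 − 20·3 = -12.0000; (r_i+r_j)·cross = 32·-12.0000 = -384.0000
edge 4: (20,4)→(16.5,38)  cross = 20·38 − 16.5·4 = 694.0000; (r_i+r_j)·cross = 36.5·694.0000 = 25331.0000
edge 5: (16.5,38)→(3.5,34)  cross = 16.5·34 − 3.5·38 = 428.0000; (r_i+r_j)·cross = 20·428.0000 = 8560.0000
Σcross = 760.0000 → A = |Σcross|/2 = 380.0000 mm²
Σ(r_i+r_j)·cross = 28554.5000 → first moment M = |Σ|/6 = 4759.0833
R_c = M/A = 4759.0833/380.0000 = 12.5239 mm
θ = 193° = 3.368485 rad
V = θ·R_c·A = 3.368485·12.5239·380.0000 = 16030.903 mm³

Volume = 16030.903 mm³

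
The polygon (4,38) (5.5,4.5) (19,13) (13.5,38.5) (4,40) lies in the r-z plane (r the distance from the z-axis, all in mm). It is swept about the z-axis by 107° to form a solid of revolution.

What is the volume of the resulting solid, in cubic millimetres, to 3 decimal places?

Profile (r,z), 5 vertices: (4,38) (5.5,4.5) (19,13) (13.5,38.5) (4,40)
edge 0: (4,38)→(5.5,4.5)  cross = 4·4.5 − 5.5·38 = -191.0000; (r_i+r_j)·cross = 9.5·-191.0000 = -1814.5000
edge 1: (5.5,4.5)→(19,13)  cross = 5.5·13 − 19·4.5 = -14.0000; (r_i+r_j)·cross = 24.5·-14.0000 = -343.0000
edge 2: (19,13)→(13.5,38.5)  cross = 19·38.5 − 13.5·13 = 556.0000; (r_i+r_j)·cross = 32.5·556.0000 = 18070.0000
edge 3: (13.5,38.5)→(4,40)  cross = 13.5·40 − 4·38.5 = 386.0000; (r_i+r_j)·cross = 17.5·386.0000 = 6755.0000
edge 4: (4,40)→(4,38)  cross = 4·38 − 4·40 = -8.0000; (r_i+r_j)·cross = 8·-8.0000 = -64.0000
Σcross = 729.0000 → A = |Σcross|/2 = 364.5000 mm²
Σ(r_i+r_j)·cross = 22603.5000 → first moment M = |Σ|/6 = 3767.2500
R_c = M/A = 3767.2500/364.5000 = 10.3354 mm
θ = 107° = 1.867502 rad
V = θ·R_c·A = 1.867502·10.3354·364.5000 = 7035.348 mm³

Volume = 7035.348 mm³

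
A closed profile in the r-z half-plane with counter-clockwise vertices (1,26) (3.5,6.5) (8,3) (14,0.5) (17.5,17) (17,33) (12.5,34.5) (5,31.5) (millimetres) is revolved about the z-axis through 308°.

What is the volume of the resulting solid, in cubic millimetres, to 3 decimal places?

Volume = 22467.379 mm³

Profile (r,z), 8 vertices: (1,26) (3.5,6.5) (8,3) (14,0.5) (17.5,17) (17,33) (12.5,34.5) (5,31.5)
edge 0: (1,26)→(3.5,6.5)  cross = 1·6.5 − 3.5·26 = -84.5000; (r_i+r_j)·cross = 4.5·-84.5000 = -380.2500
edge 1: (3.5,6.5)→(8,3)  cross = 3.5·3 − 8·6.5 = -41.5000; (r_i+r_j)·cross = 11.5·-41.5000 = -477.2500
edge 2: (8,3)→(14,0.5)  cross = 8·0.5 − 14·3 = -38.0000; (r_i+r_j)·cross = 22·-38.0000 = -836.0000
edge 3: (14,0.5)→(17.5,17)  cross = 14·17 − 17.5·0.5 = 229.2500; (r_i+r_j)·cross = 31.5·229.2500 = 7221.3750
edge 4: (17.5,17)→(17,33)  cross = 17.5·33 − 17·17 = 288.5000; (r_i+r_j)·cross = 34.5·288.5000 = 9953.2500
edge 5: (17,33)→(12.5,34.5)  cross = 17·34.5 − 12.5·33 = 174.0000; (r_i+r_j)·cross = 29.5·174.0000 = 5133.0000
edge 6: (12.5,34.5)→(5,31.5)  cross = 12.5·31.5 − 5·34.5 = 221.2500; (r_i+r_j)·cross = 17.5·221.2500 = 3871.8750
edge 7: (5,31.5)→(1,26)  cross = 5·26 − 1·31.5 = 98.5000; (r_i+r_j)·cross = 6·98.5000 = 591.0000
Σcross = 847.5000 → A = |Σcross|/2 = 423.7500 mm²
Σ(r_i+r_j)·cross = 25077.0000 → first moment M = |Σ|/6 = 4179.5000
R_c = M/A = 4179.5000/423.7500 = 9.8631 mm
θ = 308° = 5.375614 rad
V = θ·R_c·A = 5.375614·9.8631·423.7500 = 22467.379 mm³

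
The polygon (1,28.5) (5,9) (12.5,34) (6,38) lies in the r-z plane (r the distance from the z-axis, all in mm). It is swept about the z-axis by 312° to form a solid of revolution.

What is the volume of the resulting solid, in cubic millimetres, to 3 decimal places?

Profile (r,z), 4 vertices: (1,28.5) (5,9) (12.5,34) (6,38)
edge 0: (1,28.5)→(5,9)  cross = 1·9 − 5·28.5 = -133.5000; (r_i+r_j)·cross = 6·-133.5000 = -801.0000
edge 1: (5,9)→(12.5,34)  cross = 5·34 − 12.5·9 = 57.5000; (r_i+r_j)·cross = 17.5·57.5000 = 1006.2500
edge 2: (12.5,34)→(6,38)  cross = 12.5·38 − 6·34 = 271.0000; (r_i+r_j)·cross = 18.5·271.0000 = 5013.5000
edge 3: (6,38)→(1,28.5)  cross = 6·28.5 − 1·38 = 133.0000; (r_i+r_j)·cross = 7·133.0000 = 931.0000
Σcross = 328.0000 → A = |Σcross|/2 = 164.0000 mm²
Σ(r_i+r_j)·cross = 6149.7500 → first moment M = |Σ|/6 = 1024.9583
R_c = M/A = 1024.9583/164.0000 = 6.2497 mm
θ = 312° = 5.445427 rad
V = θ·R_c·A = 5.445427·6.2497·164.0000 = 5581.336 mm³

Volume = 5581.336 mm³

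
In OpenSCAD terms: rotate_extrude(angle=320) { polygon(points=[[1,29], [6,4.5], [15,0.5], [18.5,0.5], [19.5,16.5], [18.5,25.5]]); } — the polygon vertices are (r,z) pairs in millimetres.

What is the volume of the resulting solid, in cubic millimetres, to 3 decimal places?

Profile (r,z), 6 vertices: (1,29) (6,4.5) (15,0.5) (18.5,0.5) (19.5,16.5) (18.5,25.5)
edge 0: (1,29)→(6,4.5)  cross = 1·4.5 − 6·29 = -169.5000; (r_i+r_j)·cross = 7·-169.5000 = -1186.5000
edge 1: (6,4.5)→(15,0.5)  cross = 6·0.5 − 15·4.5 = -64.5000; (r_i+r_j)·cross = 21·-64.5000 = -1354.5000
edge 2: (15,0.5)→(18.5,0.5)  cross = 15·0.5 − 18.5·0.5 = -1.7500; (r_i+r_j)·cross = 33.5·-1.7500 = -58.6250
edge 3: (18.5,0.5)→(19.5,16.5)  cross = 18.5·16.5 − 19.5·0.5 = 295.5000; (r_i+r_j)·cross = 38·295.5000 = 11229.0000
edge 4: (19.5,16.5)→(18.5,25.5)  cross = 19.5·25.5 − 18.5·16.5 = 192.0000; (r_i+r_j)·cross = 38·192.0000 = 7296.0000
edge 5: (18.5,25.5)→(1,29)  cross = 18.5·29 − 1·25.5 = 511.0000; (r_i+r_j)·cross = 19.5·511.0000 = 9964.5000
Σcross = 762.7500 → A = |Σcross|/2 = 381.3750 mm²
Σ(r_i+r_j)·cross = 25889.8750 → first moment M = |Σ|/6 = 4314.9792
R_c = M/A = 4314.9792/381.3750 = 11.3143 mm
θ = 320° = 5.585054 rad
V = θ·R_c·A = 5.585054·11.3143·381.3750 = 24099.390 mm³

Volume = 24099.390 mm³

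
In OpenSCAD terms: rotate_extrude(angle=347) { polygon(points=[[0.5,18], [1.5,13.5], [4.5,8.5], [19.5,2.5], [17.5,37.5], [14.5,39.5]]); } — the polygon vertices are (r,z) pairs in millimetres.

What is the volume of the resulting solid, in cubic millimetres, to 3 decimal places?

Volume = 30018.771 mm³

Profile (r,z), 6 vertices: (0.5,18) (1.5,13.5) (4.5,8.5) (19.5,2.5) (17.5,37.5) (14.5,39.5)
edge 0: (0.5,18)→(1.5,13.5)  cross = 0.5·13.5 − 1.5·18 = -20.2500; (r_i+r_j)·cross = 2·-20.2500 = -40.5000
edge 1: (1.5,13.5)→(4.5,8.5)  cross = 1.5·8.5 − 4.5·13.5 = -48.0000; (r_i+r_j)·cross = 6·-48.0000 = -288.0000
edge 2: (4.5,8.5)→(19.5,2.5)  cross = 4.5·2.5 − 19.5·8.5 = -154.5000; (r_i+r_j)·cross = 24·-154.5000 = -3708.0000
edge 3: (19.5,2.5)→(17.5,37.5)  cross = 19.5·37.5 − 17.5·2.5 = 687.5000; (r_i+r_j)·cross = 37·687.5000 = 25437.5000
edge 4: (17.5,37.5)→(14.5,39.5)  cross = 17.5·39.5 − 14.5·37.5 = 147.5000; (r_i+r_j)·cross = 32·147.5000 = 4720.0000
edge 5: (14.5,39.5)→(0.5,18)  cross = 14.5·18 − 0.5·39.5 = 241.2500; (r_i+r_j)·cross = 15·241.2500 = 3618.7500
Σcross = 853.5000 → A = |Σcross|/2 = 426.7500 mm²
Σ(r_i+r_j)·cross = 29739.7500 → first moment M = |Σ|/6 = 4956.6250
R_c = M/A = 4956.6250/426.7500 = 11.6148 mm
θ = 347° = 6.056293 rad
V = θ·R_c·A = 6.056293·11.6148·426.7500 = 30018.771 mm³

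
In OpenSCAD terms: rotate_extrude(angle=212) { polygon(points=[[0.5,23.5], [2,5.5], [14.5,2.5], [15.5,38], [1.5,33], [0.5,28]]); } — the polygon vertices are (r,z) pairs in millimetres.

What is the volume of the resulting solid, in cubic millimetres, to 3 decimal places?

Profile (r,z), 6 vertices: (0.5,23.5) (2,5.5) (14.5,2.5) (15.5,38) (1.5,33) (0.5,28)
edge 0: (0.5,23.5)→(2,5.5)  cross = 0.5·5.5 − 2·23.5 = -44.2500; (r_i+r_j)·cross = 2.5·-44.2500 = -110.6250
edge 1: (2,5.5)→(14.5,2.5)  cross = 2·2.5 − 14.5·5.5 = -74.7500; (r_i+r_j)·cross = 16.5·-74.7500 = -1233.3750
edge 2: (14.5,2.5)→(15.5,38)  cross = 14.5·38 − 15.5·2.5 = 512.2500; (r_i+r_j)·cross = 30·512.2500 = 15367.5000
edge 3: (15.5,38)→(1.5,33)  cross = 15.5·33 − 1.5·38 = 454.5000; (r_i+r_j)·cross = 17·454.5000 = 7726.5000
edge 4: (1.5,33)→(0.5,28)  cross = 1.5·28 − 0.5·33 = 25.5000; (r_i+r_j)·cross = 2·25.5000 = 51.0000
edge 5: (0.5,28)→(0.5,23.5)  cross = 0.5·23.5 − 0.5·28 = -2.2500; (r_i+r_j)·cross = 1·-2.2500 = -2.2500
Σcross = 871.0000 → A = |Σcross|/2 = 435.5000 mm²
Σ(r_i+r_j)·cross = 21798.7500 → first moment M = |Σ|/6 = 3633.1250
R_c = M/A = 3633.1250/435.5000 = 8.3424 mm
θ = 212° = 3.700098 rad
V = θ·R_c·A = 3.700098·8.3424·435.5000 = 13442.919 mm³

Volume = 13442.919 mm³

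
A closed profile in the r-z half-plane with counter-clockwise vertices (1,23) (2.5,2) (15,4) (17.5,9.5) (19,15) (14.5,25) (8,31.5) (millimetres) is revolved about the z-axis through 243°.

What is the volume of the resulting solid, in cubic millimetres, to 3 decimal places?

Volume = 14547.587 mm³

Profile (r,z), 7 vertices: (1,23) (2.5,2) (15,4) (17.5,9.5) (19,15) (14.5,25) (8,31.5)
edge 0: (1,23)→(2.5,2)  cross = 1·2 − 2.5·23 = -55.5000; (r_i+r_j)·cross = 3.5·-55.5000 = -194.2500
edge 1: (2.5,2)→(15,4)  cross = 2.5·4 − 15·2 = -20.0000; (r_i+r_j)·cross = 17.5·-20.0000 = -350.0000
edge 2: (15,4)→(17.5,9.5)  cross = 15·9.5 − 17.5·4 = 72.5000; (r_i+r_j)·cross = 32.5·72.5000 = 2356.2500
edge 3: (17.5,9.5)→(19,15)  cross = 17.5·15 − 19·9.5 = 82.0000; (r_i+r_j)·cross = 36.5·82.0000 = 2993.0000
edge 4: (19,15)→(14.5,25)  cross = 19·25 − 14.5·15 = 257.5000; (r_i+r_j)·cross = 33.5·257.5000 = 8626.2500
edge 5: (14.5,25)→(8,31.5)  cross = 14.5·31.5 − 8·25 = 256.7500; (r_i+r_j)·cross = 22.5·256.7500 = 5776.8750
edge 6: (8,31.5)→(1,23)  cross = 8·23 − 1·31.5 = 152.5000; (r_i+r_j)·cross = 9·152.5000 = 1372.5000
Σcross = 745.7500 → A = |Σcross|/2 = 372.8750 mm²
Σ(r_i+r_j)·cross = 20580.6250 → first moment M = |Σ|/6 = 3430.1042
R_c = M/A = 3430.1042/372.8750 = 9.1991 mm
θ = 243° = 4.241150 rad
V = θ·R_c·A = 4.241150·9.1991·372.8750 = 14547.587 mm³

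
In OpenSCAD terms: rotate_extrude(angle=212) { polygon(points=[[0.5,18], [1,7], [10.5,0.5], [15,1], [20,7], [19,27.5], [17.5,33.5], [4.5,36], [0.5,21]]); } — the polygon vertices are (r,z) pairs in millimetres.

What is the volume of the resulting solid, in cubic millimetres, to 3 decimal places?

Profile (r,z), 9 vertices: (0.5,18) (1,7) (10.5,0.5) (15,1) (20,7) (19,27.5) (17.5,33.5) (4.5,36) (0.5,21)
edge 0: (0.5,18)→(1,7)  cross = 0.5·7 − 1·18 = -14.5000; (r_i+r_j)·cross = 1.5·-14.5000 = -21.7500
edge 1: (1,7)→(10.5,0.5)  cross = 1·0.5 − 10.5·7 = -73.0000; (r_i+r_j)·cross = 11.5·-73.0000 = -839.5000
edge 2: (10.5,0.5)→(15,1)  cross = 10.5·1 − 15·0.5 = 3.0000; (r_i+r_j)·cross = 25.5·3.0000 = 76.5000
edge 3: (15,1)→(20,7)  cross = 15·7 − 20·1 = 85.0000; (r_i+r_j)·cross = 35·85.0000 = 2975.0000
edge 4: (20,7)→(19,27.5)  cross = 20·27.5 − 19·7 = 417.0000; (r_i+r_j)·cross = 39·417.0000 = 16263.0000
edge 5: (19,27.5)→(17.5,33.5)  cross = 19·33.5 − 17.5·27.5 = 155.2500; (r_i+r_j)·cross = 36.5·155.2500 = 5666.6250
edge 6: (17.5,33.5)→(4.5,36)  cross = 17.5·36 − 4.5·33.5 = 479.2500; (r_i+r_j)·cross = 22·479.2500 = 10543.5000
edge 7: (4.5,36)→(0.5,21)  cross = 4.5·21 − 0.5·36 = 76.5000; (r_i+r_j)·cross = 5·76.5000 = 382.5000
edge 8: (0.5,21)→(0.5,18)  cross = 0.5·18 − 0.5·21 = -1.5000; (r_i+r_j)·cross = 1·-1.5000 = -1.5000
Σcross = 1127.0000 → A = |Σcross|/2 = 563.5000 mm²
Σ(r_i+r_j)·cross = 35044.3750 → first moment M = |Σ|/6 = 5840.7292
R_c = M/A = 5840.7292/563.5000 = 10.3651 mm
θ = 212° = 3.700098 rad
V = θ·R_c·A = 3.700098·10.3651·563.5000 = 21611.270 mm³

Volume = 21611.270 mm³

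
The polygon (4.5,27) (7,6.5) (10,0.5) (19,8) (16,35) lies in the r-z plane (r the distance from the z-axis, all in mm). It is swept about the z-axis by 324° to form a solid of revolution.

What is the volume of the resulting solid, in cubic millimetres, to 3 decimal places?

Profile (r,z), 5 vertices: (4.5,27) (7,6.5) (10,0.5) (19,8) (16,35)
edge 0: (4.5,27)→(7,6.5)  cross = 4.5·6.5 − 7·27 = -159.7500; (r_i+r_j)·cross = 11.5·-159.7500 = -1837.1250
edge 1: (7,6.5)→(10,0.5)  cross = 7·0.5 − 10·6.5 = -61.5000; (r_i+r_j)·cross = 17·-61.5000 = -1045.5000
edge 2: (10,0.5)→(19,8)  cross = 10·8 − 19·0.5 = 70.5000; (r_i+r_j)·cross = 29·70.5000 = 2044.5000
edge 3: (19,8)→(16,35)  cross = 19·35 − 16·8 = 537.0000; (r_i+r_j)·cross = 35·537.0000 = 18795.0000
edge 4: (16,35)→(4.5,27)  cross = 16·27 − 4.5·35 = 274.5000; (r_i+r_j)·cross = 20.5·274.5000 = 5627.2500
Σcross = 660.7500 → A = |Σcross|/2 = 330.3750 mm²
Σ(r_i+r_j)·cross = 23584.1250 → first moment M = |Σ|/6 = 3930.6875
R_c = M/A = 3930.6875/330.3750 = 11.8977 mm
θ = 324° = 5.654867 rad
V = θ·R_c·A = 5.654867·11.8977·330.3750 = 22227.514 mm³

Volume = 22227.514 mm³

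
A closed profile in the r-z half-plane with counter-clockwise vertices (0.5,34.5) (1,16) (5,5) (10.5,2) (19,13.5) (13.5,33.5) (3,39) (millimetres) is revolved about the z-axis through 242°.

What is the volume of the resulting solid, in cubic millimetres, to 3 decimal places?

Profile (r,z), 7 vertices: (0.5,34.5) (1,16) (5,5) (10.5,2) (19,13.5) (13.5,33.5) (3,39)
edge 0: (0.5,34.5)→(1,16)  cross = 0.5·16 − 1·34.5 = -26.5000; (r_i+r_j)·cross = 1.5·-26.5000 = -39.7500
edge 1: (1,16)→(5,5)  cross = 1·5 − 5·16 = -75.0000; (r_i+r_j)·cross = 6·-75.0000 = -450.0000
edge 2: (5,5)→(10.5,2)  cross = 5·2 − 10.5·5 = -42.5000; (r_i+r_j)·cross = 15.5·-42.5000 = -658.7500
edge 3: (10.5,2)→(19,13.5)  cross = 10.5·13.5 − 19·2 = 103.7500; (r_i+r_j)·cross = 29.5·103.7500 = 3060.6250
edge 4: (19,13.5)→(13.5,33.5)  cross = 19·33.5 − 13.5·13.5 = 454.2500; (r_i+r_j)·cross = 32.5·454.2500 = 14763.1250
edge 5: (13.5,33.5)→(3,39)  cross = 13.5·39 − 3·33.5 = 426.0000; (r_i+r_j)·cross = 16.5·426.0000 = 7029.0000
edge 6: (3,39)→(0.5,34.5)  cross = 3·34.5 − 0.5·39 = 84.0000; (r_i+r_j)·cross = 3.5·84.0000 = 294.0000
Σcross = 924.0000 → A = |Σcross|/2 = 462.0000 mm²
Σ(r_i+r_j)·cross = 23998.2500 → first moment M = |Σ|/6 = 3999.7083
R_c = M/A = 3999.7083/462.0000 = 8.6574 mm
θ = 242° = 4.223697 rad
V = θ·R_c·A = 4.223697·8.6574·462.0000 = 16893.555 mm³

Volume = 16893.555 mm³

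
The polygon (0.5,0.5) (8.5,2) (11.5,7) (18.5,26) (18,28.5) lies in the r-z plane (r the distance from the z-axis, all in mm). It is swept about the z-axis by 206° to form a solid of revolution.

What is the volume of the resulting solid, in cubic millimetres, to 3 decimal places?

Volume = 4704.702 mm³

Profile (r,z), 5 vertices: (0.5,0.5) (8.5,2) (11.5,7) (18.5,26) (18,28.5)
edge 0: (0.5,0.5)→(8.5,2)  cross = 0.5·2 − 8.5·0.5 = -3.2500; (r_i+r_j)·cross = 9·-3.2500 = -29.2500
edge 1: (8.5,2)→(11.5,7)  cross = 8.5·7 − 11.5·2 = 36.5000; (r_i+r_j)·cross = 20·36.5000 = 730.0000
edge 2: (11.5,7)→(18.5,26)  cross = 11.5·26 − 18.5·7 = 169.5000; (r_i+r_j)·cross = 30·169.5000 = 5085.0000
edge 3: (18.5,26)→(18,28.5)  cross = 18.5·28.5 − 18·26 = 59.2500; (r_i+r_j)·cross = 36.5·59.2500 = 2162.6250
edge 4: (18,28.5)→(0.5,0.5)  cross = 18·0.5 − 0.5·28.5 = -5.2500; (r_i+r_j)·cross = 18.5·-5.2500 = -97.1250
Σcross = 256.7500 → A = |Σcross|/2 = 128.3750 mm²
Σ(r_i+r_j)·cross = 7851.2500 → first moment M = |Σ|/6 = 1308.5417
R_c = M/A = 1308.5417/128.3750 = 10.1931 mm
θ = 206° = 3.595378 rad
V = θ·R_c·A = 3.595378·10.1931·128.3750 = 4704.702 mm³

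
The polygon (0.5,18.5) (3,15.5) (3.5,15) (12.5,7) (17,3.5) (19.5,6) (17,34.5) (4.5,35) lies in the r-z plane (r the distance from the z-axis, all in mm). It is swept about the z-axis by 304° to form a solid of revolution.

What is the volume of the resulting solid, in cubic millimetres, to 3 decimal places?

Volume = 23692.612 mm³

Profile (r,z), 8 vertices: (0.5,18.5) (3,15.5) (3.5,15) (12.5,7) (17,3.5) (19.5,6) (17,34.5) (4.5,35)
edge 0: (0.5,18.5)→(3,15.5)  cross = 0.5·15.5 − 3·18.5 = -47.7500; (r_i+r_j)·cross = 3.5·-47.7500 = -167.1250
edge 1: (3,15.5)→(3.5,15)  cross = 3·15 − 3.5·15.5 = -9.2500; (r_i+r_j)·cross = 6.5·-9.2500 = -60.1250
edge 2: (3.5,15)→(12.5,7)  cross = 3.5·7 − 12.5·15 = -163.0000; (r_i+r_j)·cross = 16·-163.0000 = -2608.0000
edge 3: (12.5,7)→(17,3.5)  cross = 12.5·3.5 − 17·7 = -75.2500; (r_i+r_j)·cross = 29.5·-75.2500 = -2219.8750
edge 4: (17,3.5)→(19.5,6)  cross = 17·6 − 19.5·3.5 = 33.7500; (r_i+r_j)·cross = 36.5·33.7500 = 1231.8750
edge 5: (19.5,6)→(17,34.5)  cross = 19.5·34.5 − 17·6 = 570.7500; (r_i+r_j)·cross = 36.5·570.7500 = 20832.3750
edge 6: (17,34.5)→(4.5,35)  cross = 17·35 − 4.5·34.5 = 439.7500; (r_i+r_j)·cross = 21.5·439.7500 = 9454.6250
edge 7: (4.5,35)→(0.5,18.5)  cross = 4.5·18.5 − 0.5·35 = 65.7500; (r_i+r_j)·cross = 5·65.7500 = 328.7500
Σcross = 814.7500 → A = |Σcross|/2 = 407.3750 mm²
Σ(r_i+r_j)·cross = 26792.5000 → first moment M = |Σ|/6 = 4465.4167
R_c = M/A = 4465.4167/407.3750 = 10.9614 mm
θ = 304° = 5.305801 rad
V = θ·R_c·A = 5.305801·10.9614·407.3750 = 23692.612 mm³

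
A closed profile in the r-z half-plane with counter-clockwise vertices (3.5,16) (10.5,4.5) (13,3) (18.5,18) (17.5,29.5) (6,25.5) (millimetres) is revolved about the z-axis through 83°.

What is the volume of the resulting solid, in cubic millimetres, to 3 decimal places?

Volume = 4238.491 mm³

Profile (r,z), 6 vertices: (3.5,16) (10.5,4.5) (13,3) (18.5,18) (17.5,29.5) (6,25.5)
edge 0: (3.5,16)→(10.5,4.5)  cross = 3.5·4.5 − 10.5·16 = -152.2500; (r_i+r_j)·cross = 14·-152.2500 = -2131.5000
edge 1: (10.5,4.5)→(13,3)  cross = 10.5·3 − 13·4.5 = -27.0000; (r_i+r_j)·cross = 23.5·-27.0000 = -634.5000
edge 2: (13,3)→(18.5,18)  cross = 13·18 − 18.5·3 = 178.5000; (r_i+r_j)·cross = 31.5·178.5000 = 5622.7500
edge 3: (18.5,18)→(17.5,29.5)  cross = 18.5·29.5 − 17.5·18 = 230.7500; (r_i+r_j)·cross = 36·230.7500 = 8307.0000
edge 4: (17.5,29.5)→(6,25.5)  cross = 17.5·25.5 − 6·29.5 = 269.2500; (r_i+r_j)·cross = 23.5·269.2500 = 6327.3750
edge 5: (6,25.5)→(3.5,16)  cross = 6·16 − 3.5·25.5 = 6.7500; (r_i+r_j)·cross = 9.5·6.7500 = 64.1250
Σcross = 506.0000 → A = |Σcross|/2 = 253.0000 mm²
Σ(r_i+r_j)·cross = 17555.2500 → first moment M = |Σ|/6 = 2925.8750
R_c = M/A = 2925.8750/253.0000 = 11.5647 mm
θ = 83° = 1.448623 rad
V = θ·R_c·A = 1.448623·11.5647·253.0000 = 4238.491 mm³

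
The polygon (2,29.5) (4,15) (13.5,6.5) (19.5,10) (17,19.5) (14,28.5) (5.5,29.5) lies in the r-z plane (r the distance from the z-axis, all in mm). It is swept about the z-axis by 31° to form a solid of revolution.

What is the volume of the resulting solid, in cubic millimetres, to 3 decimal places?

Profile (r,z), 7 vertices: (2,29.5) (4,15) (13.5,6.5) (19.5,10) (17,19.5) (14,28.5) (5.5,29.5)
edge 0: (2,29.5)→(4,15)  cross = 2·15 − 4·29.5 = -88.0000; (r_i+r_j)·cross = 6·-88.0000 = -528.0000
edge 1: (4,15)→(13.5,6.5)  cross = 4·6.5 − 13.5·15 = -176.5000; (r_i+r_j)·cross = 17.5·-176.5000 = -3088.7500
edge 2: (13.5,6.5)→(19.5,10)  cross = 13.5·10 − 19.5·6.5 = 8.2500; (r_i+r_j)·cross = 33·8.2500 = 272.2500
edge 3: (19.5,10)→(17,19.5)  cross = 19.5·19.5 − 17·10 = 210.2500; (r_i+r_j)·cross = 36.5·210.2500 = 7674.1250
edge 4: (17,19.5)→(14,28.5)  cross = 17·28.5 − 14·19.5 = 211.5000; (r_i+r_j)·cross = 31·211.5000 = 6556.5000
edge 5: (14,28.5)→(5.5,29.5)  cross = 14·29.5 − 5.5·28.5 = 256.2500; (r_i+r_j)·cross = 19.5·256.2500 = 4996.8750
edge 6: (5.5,29.5)→(2,29.5)  cross = 5.5·29.5 − 2·29.5 = 103.2500; (r_i+r_j)·cross = 7.5·103.2500 = 774.3750
Σcross = 525.0000 → A = |Σcross|/2 = 262.5000 mm²
Σ(r_i+r_j)·cross = 16657.3750 → first moment M = |Σ|/6 = 2776.2292
R_c = M/A = 2776.2292/262.5000 = 10.5761 mm
θ = 31° = 0.541052 rad
V = θ·R_c·A = 0.541052·10.5761·262.5000 = 1502.085 mm³

Volume = 1502.085 mm³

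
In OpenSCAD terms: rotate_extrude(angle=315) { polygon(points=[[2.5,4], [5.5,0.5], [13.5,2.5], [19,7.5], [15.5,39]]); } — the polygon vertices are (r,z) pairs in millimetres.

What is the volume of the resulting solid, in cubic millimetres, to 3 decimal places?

Volume = 20734.675 mm³

Profile (r,z), 5 vertices: (2.5,4) (5.5,0.5) (13.5,2.5) (19,7.5) (15.5,39)
edge 0: (2.5,4)→(5.5,0.5)  cross = 2.5·0.5 − 5.5·4 = -20.7500; (r_i+r_j)·cross = 8·-20.7500 = -166.0000
edge 1: (5.5,0.5)→(13.5,2.5)  cross = 5.5·2.5 − 13.5·0.5 = 7.0000; (r_i+r_j)·cross = 19·7.0000 = 133.0000
edge 2: (13.5,2.5)→(19,7.5)  cross = 13.5·7.5 − 19·2.5 = 53.7500; (r_i+r_j)·cross = 32.5·53.7500 = 1746.8750
edge 3: (19,7.5)→(15.5,39)  cross = 19·39 − 15.5·7.5 = 624.7500; (r_i+r_j)·cross = 34.5·624.7500 = 21553.8750
edge 4: (15.5,39)→(2.5,4)  cross = 15.5·4 − 2.5·39 = -35.5000; (r_i+r_j)·cross = 18·-35.5000 = -639.0000
Σcross = 629.2500 → A = |Σcross|/2 = 314.6250 mm²
Σ(r_i+r_j)·cross = 22628.7500 → first moment M = |Σ|/6 = 3771.4583
R_c = M/A = 3771.4583/314.6250 = 11.9872 mm
θ = 315° = 5.497787 rad
V = θ·R_c·A = 5.497787·11.9872·314.6250 = 20734.675 mm³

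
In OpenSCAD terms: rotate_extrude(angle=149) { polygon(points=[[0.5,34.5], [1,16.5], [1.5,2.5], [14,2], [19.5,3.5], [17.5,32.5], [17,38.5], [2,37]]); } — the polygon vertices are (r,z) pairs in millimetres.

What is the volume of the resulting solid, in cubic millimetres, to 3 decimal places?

Volume = 15483.564 mm³

Profile (r,z), 8 vertices: (0.5,34.5) (1,16.5) (1.5,2.5) (14,2) (19.5,3.5) (17.5,32.5) (17,38.5) (2,37)
edge 0: (0.5,34.5)→(1,16.5)  cross = 0.5·16.5 − 1·34.5 = -26.2500; (r_i+r_j)·cross = 1.5·-26.2500 = -39.3750
edge 1: (1,16.5)→(1.5,2.5)  cross = 1·2.5 − 1.5·16.5 = -22.2500; (r_i+r_j)·cross = 2.5·-22.2500 = -55.6250
edge 2: (1.5,2.5)→(14,2)  cross = 1.5·2 − 14·2.5 = -32.0000; (r_i+r_j)·cross = 15.5·-32.0000 = -496.0000
edge 3: (14,2)→(19.5,3.5)  cross = 14·3.5 − 19.5·2 = 10.0000; (r_i+r_j)·cross = 33.5·10.0000 = 335.0000
edge 4: (19.5,3.5)→(17.5,32.5)  cross = 19.5·32.5 − 17.5·3.5 = 572.5000; (r_i+r_j)·cross = 37·572.5000 = 21182.5000
edge 5: (17.5,32.5)→(17,38.5)  cross = 17.5·38.5 − 17·32.5 = 121.2500; (r_i+r_j)·cross = 34.5·121.2500 = 4183.1250
edge 6: (17,38.5)→(2,37)  cross = 17·37 − 2·38.5 = 552.0000; (r_i+r_j)·cross = 19·552.0000 = 10488.0000
edge 7: (2,37)→(0.5,34.5)  cross = 2·34.5 − 0.5·37 = 50.5000; (r_i+r_j)·cross = 2.5·50.5000 = 126.2500
Σcross = 1225.7500 → A = |Σcross|/2 = 612.8750 mm²
Σ(r_i+r_j)·cross = 35723.8750 → first moment M = |Σ|/6 = 5953.9792
R_c = M/A = 5953.9792/612.8750 = 9.7148 mm
θ = 149° = 2.600541 rad
V = θ·R_c·A = 2.600541·9.7148·612.8750 = 15483.564 mm³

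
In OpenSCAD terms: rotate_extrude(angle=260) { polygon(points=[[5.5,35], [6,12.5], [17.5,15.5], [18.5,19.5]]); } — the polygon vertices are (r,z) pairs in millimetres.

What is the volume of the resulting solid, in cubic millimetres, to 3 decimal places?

Volume = 7826.667 mm³

Profile (r,z), 4 vertices: (5.5,35) (6,12.5) (17.5,15.5) (18.5,19.5)
edge 0: (5.5,35)→(6,12.5)  cross = 5.5·12.5 − 6·35 = -141.2500; (r_i+r_j)·cross = 11.5·-141.2500 = -1624.3750
edge 1: (6,12.5)→(17.5,15.5)  cross = 6·15.5 − 17.5·12.5 = -125.7500; (r_i+r_j)·cross = 23.5·-125.7500 = -2955.1250
edge 2: (17.5,15.5)→(18.5,19.5)  cross = 17.5·19.5 − 18.5·15.5 = 54.5000; (r_i+r_j)·cross = 36·54.5000 = 1962.0000
edge 3: (18.5,19.5)→(5.5,35)  cross = 18.5·35 − 5.5·19.5 = 540.2500; (r_i+r_j)·cross = 24·540.2500 = 12966.0000
Σcross = 327.7500 → A = |Σcross|/2 = 163.8750 mm²
Σ(r_i+r_j)·cross = 10348.5000 → first moment M = |Σ|/6 = 1724.7500
R_c = M/A = 1724.7500/163.8750 = 10.5248 mm
θ = 260° = 4.537856 rad
V = θ·R_c·A = 4.537856·10.5248·163.8750 = 7826.667 mm³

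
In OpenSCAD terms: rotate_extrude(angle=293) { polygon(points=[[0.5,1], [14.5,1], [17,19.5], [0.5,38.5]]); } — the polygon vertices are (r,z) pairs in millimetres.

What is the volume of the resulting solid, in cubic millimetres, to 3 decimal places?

Volume = 16556.401 mm³

Profile (r,z), 4 vertices: (0.5,1) (14.5,1) (17,19.5) (0.5,38.5)
edge 0: (0.5,1)→(14.5,1)  cross = 0.5·1 − 14.5·1 = -14.0000; (r_i+r_j)·cross = 15·-14.0000 = -210.0000
edge 1: (14.5,1)→(17,19.5)  cross = 14.5·19.5 − 17·1 = 265.7500; (r_i+r_j)·cross = 31.5·265.7500 = 8371.1250
edge 2: (17,19.5)→(0.5,38.5)  cross = 17·38.5 − 0.5·19.5 = 644.7500; (r_i+r_j)·cross = 17.5·644.7500 = 11283.1250
edge 3: (0.5,38.5)→(0.5,1)  cross = 0.5·1 − 0.5·38.5 = -18.7500; (r_i+r_j)·cross = 1·-18.7500 = -18.7500
Σcross = 877.7500 → A = |Σcross|/2 = 438.8750 mm²
Σ(r_i+r_j)·cross = 19425.5000 → first moment M = |Σ|/6 = 3237.5833
R_c = M/A = 3237.5833/438.8750 = 7.3770 mm
θ = 293° = 5.113815 rad
V = θ·R_c·A = 5.113815·7.3770·438.8750 = 16556.401 mm³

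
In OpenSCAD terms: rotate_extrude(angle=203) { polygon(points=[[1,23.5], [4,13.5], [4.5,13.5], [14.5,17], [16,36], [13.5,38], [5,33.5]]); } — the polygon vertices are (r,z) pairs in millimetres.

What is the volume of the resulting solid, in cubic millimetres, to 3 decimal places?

Volume = 8180.829 mm³

Profile (r,z), 7 vertices: (1,23.5) (4,13.5) (4.5,13.5) (14.5,17) (16,36) (13.5,38) (5,33.5)
edge 0: (1,23.5)→(4,13.5)  cross = 1·13.5 − 4·23.5 = -80.5000; (r_i+r_j)·cross = 5·-80.5000 = -402.5000
edge 1: (4,13.5)→(4.5,13.5)  cross = 4·13.5 − 4.5·13.5 = -6.7500; (r_i+r_j)·cross = 8.5·-6.7500 = -57.3750
edge 2: (4.5,13.5)→(14.5,17)  cross = 4.5·17 − 14.5·13.5 = -119.2500; (r_i+r_j)·cross = 19·-119.2500 = -2265.7500
edge 3: (14.5,17)→(16,36)  cross = 14.5·36 − 16·17 = 250.0000; (r_i+r_j)·cross = 30.5·250.0000 = 7625.0000
edge 4: (16,36)→(13.5,38)  cross = 16·38 − 13.5·36 = 122.0000; (r_i+r_j)·cross = 29.5·122.0000 = 3599.0000
edge 5: (13.5,38)→(5,33.5)  cross = 13.5·33.5 − 5·38 = 262.2500; (r_i+r_j)·cross = 18.5·262.2500 = 4851.6250
edge 6: (5,33.5)→(1,23.5)  cross = 5·23.5 − 1·33.5 = 84.0000; (r_i+r_j)·cross = 6·84.0000 = 504.0000
Σcross = 511.7500 → A = |Σcross|/2 = 255.8750 mm²
Σ(r_i+r_j)·cross = 13854.0000 → first moment M = |Σ|/6 = 2309.0000
R_c = M/A = 2309.0000/255.8750 = 9.0239 mm
θ = 203° = 3.543018 rad
V = θ·R_c·A = 3.543018·9.0239·255.8750 = 8180.829 mm³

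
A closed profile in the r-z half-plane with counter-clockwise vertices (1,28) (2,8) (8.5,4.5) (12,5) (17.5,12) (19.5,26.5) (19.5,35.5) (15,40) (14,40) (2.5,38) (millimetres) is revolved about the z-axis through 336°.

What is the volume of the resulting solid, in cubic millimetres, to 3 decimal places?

Volume = 32206.281 mm³

Profile (r,z), 10 vertices: (1,28) (2,8) (8.5,4.5) (12,5) (17.5,12) (19.5,26.5) (19.5,35.5) (15,40) (14,40) (2.5,38)
edge 0: (1,28)→(2,8)  cross = 1·8 − 2·28 = -48.0000; (r_i+r_j)·cross = 3·-48.0000 = -144.0000
edge 1: (2,8)→(8.5,4.5)  cross = 2·4.5 − 8.5·8 = -59.0000; (r_i+r_j)·cross = 10.5·-59.0000 = -619.5000
edge 2: (8.5,4.5)→(12,5)  cross = 8.5·5 − 12·4.5 = -11.5000; (r_i+r_j)·cross = 20.5·-11.5000 = -235.7500
edge 3: (12,5)→(17.5,12)  cross = 12·12 − 17.5·5 = 56.5000; (r_i+r_j)·cross = 29.5·56.5000 = 1666.7500
edge 4: (17.5,12)→(19.5,26.5)  cross = 17.5·26.5 − 19.5·12 = 229.7500; (r_i+r_j)·cross = 37·229.7500 = 8500.7500
edge 5: (19.5,26.5)→(19.5,35.5)  cross = 19.5·35.5 − 19.5·26.5 = 175.5000; (r_i+r_j)·cross = 39·175.5000 = 6844.5000
edge 6: (19.5,35.5)→(15,40)  cross = 19.5·40 − 15·35.5 = 247.5000; (r_i+r_j)·cross = 34.5·247.5000 = 8538.7500
edge 7: (15,40)→(14,40)  cross = 15·40 − 14·40 = 40.0000; (r_i+r_j)·cross = 29·40.0000 = 1160.0000
edge 8: (14,40)→(2.5,38)  cross = 14·38 − 2.5·40 = 432.0000; (r_i+r_j)·cross = 16.5·432.0000 = 7128.0000
edge 9: (2.5,38)→(1,28)  cross = 2.5·28 − 1·38 = 32.0000; (r_i+r_j)·cross = 3.5·32.0000 = 112.0000
Σcross = 1094.7500 → A = |Σcross|/2 = 547.3750 mm²
Σ(r_i+r_j)·cross = 32951.5000 → first moment M = |Σ|/6 = 5491.9167
R_c = M/A = 5491.9167/547.3750 = 10.0332 mm
θ = 336° = 5.864306 rad
V = θ·R_c·A = 5.864306·10.0332·547.3750 = 32206.281 mm³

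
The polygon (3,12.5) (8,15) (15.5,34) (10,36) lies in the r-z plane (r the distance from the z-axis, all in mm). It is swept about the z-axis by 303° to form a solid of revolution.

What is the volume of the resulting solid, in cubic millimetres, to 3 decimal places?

Profile (r,z), 4 vertices: (3,12.5) (8,15) (15.5,34) (10,36)
edge 0: (3,12.5)→(8,15)  cross = 3·15 − 8·12.5 = -55.0000; (r_i+r_j)·cross = 11·-55.0000 = -605.0000
edge 1: (8,15)→(15.5,34)  cross = 8·34 − 15.5·15 = 39.5000; (r_i+r_j)·cross = 23.5·39.5000 = 928.2500
edge 2: (15.5,34)→(10,36)  cross = 15.5·36 − 10·34 = 218.0000; (r_i+r_j)·cross = 25.5·218.0000 = 5559.0000
edge 3: (10,36)→(3,12.5)  cross = 10·12.5 − 3·36 = 17.0000; (r_i+r_j)·cross = 13·17.0000 = 221.0000
Σcross = 219.5000 → A = |Σcross|/2 = 109.7500 mm²
Σ(r_i+r_j)·cross = 6103.2500 → first moment M = |Σ|/6 = 1017.2083
R_c = M/A = 1017.2083/109.7500 = 9.2684 mm
θ = 303° = 5.288348 rad
V = θ·R_c·A = 5.288348·9.2684·109.7500 = 5379.351 mm³

Volume = 5379.351 mm³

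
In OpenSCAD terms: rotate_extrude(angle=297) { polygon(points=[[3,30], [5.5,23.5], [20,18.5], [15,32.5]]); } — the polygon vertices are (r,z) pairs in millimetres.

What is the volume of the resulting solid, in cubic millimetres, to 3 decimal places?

Volume = 7938.618 mm³

Profile (r,z), 4 vertices: (3,30) (5.5,23.5) (20,18.5) (15,32.5)
edge 0: (3,30)→(5.5,23.5)  cross = 3·23.5 − 5.5·30 = -94.5000; (r_i+r_j)·cross = 8.5·-94.5000 = -803.2500
edge 1: (5.5,23.5)→(20,18.5)  cross = 5.5·18.5 − 20·23.5 = -368.2500; (r_i+r_j)·cross = 25.5·-368.2500 = -9390.3750
edge 2: (20,18.5)→(15,32.5)  cross = 20·32.5 − 15·18.5 = 372.5000; (r_i+r_j)·cross = 35·372.5000 = 13037.5000
edge 3: (15,32.5)→(3,30)  cross = 15·30 − 3·32.5 = 352.5000; (r_i+r_j)·cross = 18·352.5000 = 6345.0000
Σcross = 262.2500 → A = |Σcross|/2 = 131.1250 mm²
Σ(r_i+r_j)·cross = 9188.8750 → first moment M = |Σ|/6 = 1531.4792
R_c = M/A = 1531.4792/131.1250 = 11.6795 mm
θ = 297° = 5.183628 rad
V = θ·R_c·A = 5.183628·11.6795·131.1250 = 7938.618 mm³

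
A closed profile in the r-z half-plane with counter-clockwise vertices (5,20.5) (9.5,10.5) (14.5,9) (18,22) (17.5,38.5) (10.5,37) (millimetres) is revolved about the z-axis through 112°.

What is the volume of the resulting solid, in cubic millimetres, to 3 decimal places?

Profile (r,z), 6 vertices: (5,20.5) (9.5,10.5) (14.5,9) (18,22) (17.5,38.5) (10.5,37)
edge 0: (5,20.5)→(9.5,10.5)  cross = 5·10.5 − 9.5·20.5 = -142.2500; (r_i+r_j)·cross = 14.5·-142.2500 = -2062.6250
edge 1: (9.5,10.5)→(14.5,9)  cross = 9.5·9 − 14.5·10.5 = -66.7500; (r_i+r_j)·cross = 24·-66.7500 = -1602.0000
edge 2: (14.5,9)→(18,22)  cross = 14.5·22 − 18·9 = 157.0000; (r_i+r_j)·cross = 32.5·157.0000 = 5102.5000
edge 3: (18,22)→(17.5,38.5)  cross = 18·38.5 − 17.5·22 = 308.0000; (r_i+r_j)·cross = 35.5·308.0000 = 10934.0000
edge 4: (17.5,38.5)→(10.5,37)  cross = 17.5·37 − 10.5·38.5 = 243.2500; (r_i+r_j)·cross = 28·243.2500 = 6811.0000
edge 5: (10.5,37)→(5,20.5)  cross = 10.5·20.5 − 5·37 = 30.2500; (r_i+r_j)·cross = 15.5·30.2500 = 468.8750
Σcross = 529.5000 → A = |Σcross|/2 = 264.7500 mm²
Σ(r_i+r_j)·cross = 19651.7500 → first moment M = |Σ|/6 = 3275.2917
R_c = M/A = 3275.2917/264.7500 = 12.3713 mm
θ = 112° = 1.954769 rad
V = θ·R_c·A = 1.954769·12.3713·264.7500 = 6402.438 mm³

Volume = 6402.438 mm³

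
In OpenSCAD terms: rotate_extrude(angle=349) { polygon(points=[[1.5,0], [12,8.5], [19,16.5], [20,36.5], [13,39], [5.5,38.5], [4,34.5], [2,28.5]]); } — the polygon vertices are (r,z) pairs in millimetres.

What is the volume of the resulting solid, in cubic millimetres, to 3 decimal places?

Volume = 31788.572 mm³

Profile (r,z), 8 vertices: (1.5,0) (12,8.5) (19,16.5) (20,36.5) (13,39) (5.5,38.5) (4,34.5) (2,28.5)
edge 0: (1.5,0)→(12,8.5)  cross = 1.5·8.5 − 12·0 = 12.7500; (r_i+r_j)·cross = 13.5·12.7500 = 172.1250
edge 1: (12,8.5)→(19,16.5)  cross = 12·16.5 − 19·8.5 = 36.5000; (r_i+r_j)·cross = 31·36.5000 = 1131.5000
edge 2: (19,16.5)→(20,36.5)  cross = 19·36.5 − 20·16.5 = 363.5000; (r_i+r_j)·cross = 39·363.5000 = 14176.5000
edge 3: (20,36.5)→(13,39)  cross = 20·39 − 13·36.5 = 305.5000; (r_i+r_j)·cross = 33·305.5000 = 10081.5000
edge 4: (13,39)→(5.5,38.5)  cross = 13·38.5 − 5.5·39 = 286.0000; (r_i+r_j)·cross = 18.5·286.0000 = 5291.0000
edge 5: (5.5,38.5)→(4,34.5)  cross = 5.5·34.5 − 4·38.5 = 35.7500; (r_i+r_j)·cross = 9.5·35.7500 = 339.6250
edge 6: (4,34.5)→(2,28.5)  cross = 4·28.5 − 2·34.5 = 45.0000; (r_i+r_j)·cross = 6·45.0000 = 270.0000
edge 7: (2,28.5)→(1.5,0)  cross = 2·0 − 1.5·28.5 = -42.7500; (r_i+r_j)·cross = 3.5·-42.7500 = -149.6250
Σcross = 1042.2500 → A = |Σcross|/2 = 521.1250 mm²
Σ(r_i+r_j)·cross = 31312.6250 → first moment M = |Σ|/6 = 5218.7708
R_c = M/A = 5218.7708/521.1250 = 10.0144 mm
θ = 349° = 6.091199 rad
V = θ·R_c·A = 6.091199·10.0144·521.1250 = 31788.572 mm³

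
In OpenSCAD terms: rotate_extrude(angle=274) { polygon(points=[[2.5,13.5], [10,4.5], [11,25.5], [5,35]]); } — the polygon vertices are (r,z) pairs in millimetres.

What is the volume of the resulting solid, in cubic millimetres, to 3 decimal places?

Profile (r,z), 4 vertices: (2.5,13.5) (10,4.5) (11,25.5) (5,35)
edge 0: (2.5,13.5)→(10,4.5)  cross = 2.5·4.5 − 10·13.5 = -123.7500; (r_i+r_j)·cross = 12.5·-123.7500 = -1546.8750
edge 1: (10,4.5)→(11,25.5)  cross = 10·25.5 − 11·4.5 = 205.5000; (r_i+r_j)·cross = 21·205.5000 = 4315.5000
edge 2: (11,25.5)→(5,35)  cross = 11·35 − 5·25.5 = 257.5000; (r_i+r_j)·cross = 16·257.5000 = 4120.0000
edge 3: (5,35)→(2.5,13.5)  cross = 5·13.5 − 2.5·35 = -20.0000; (r_i+r_j)·cross = 7.5·-20.0000 = -150.0000
Σcross = 319.2500 → A = |Σcross|/2 = 159.6250 mm²
Σ(r_i+r_j)·cross = 6738.6250 → first moment M = |Σ|/6 = 1123.1042
R_c = M/A = 1123.1042/159.6250 = 7.0359 mm
θ = 274° = 4.782202 rad
V = θ·R_c·A = 4.782202·7.0359·159.6250 = 5370.911 mm³

Volume = 5370.911 mm³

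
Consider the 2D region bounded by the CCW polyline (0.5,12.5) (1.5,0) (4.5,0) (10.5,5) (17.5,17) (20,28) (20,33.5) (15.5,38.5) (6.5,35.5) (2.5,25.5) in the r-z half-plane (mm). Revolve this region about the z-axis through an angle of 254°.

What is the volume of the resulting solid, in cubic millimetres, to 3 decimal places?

Volume = 21517.797 mm³

Profile (r,z), 10 vertices: (0.5,12.5) (1.5,0) (4.5,0) (10.5,5) (17.5,17) (20,28) (20,33.5) (15.5,38.5) (6.5,35.5) (2.5,25.5)
edge 0: (0.5,12.5)→(1.5,0)  cross = 0.5·0 − 1.5·12.5 = -18.7500; (r_i+r_j)·cross = 2·-18.7500 = -37.5000
edge 1: (1.5,0)→(4.5,0)  cross = 1.5·0 − 4.5·0 = 0.0000; (r_i+r_j)·cross = 6·0.0000 = 0.0000
edge 2: (4.5,0)→(10.5,5)  cross = 4.5·5 − 10.5·0 = 22.5000; (r_i+r_j)·cross = 15·22.5000 = 337.5000
edge 3: (10.5,5)→(17.5,17)  cross = 10.5·17 − 17.5·5 = 91.0000; (r_i+r_j)·cross = 28·91.0000 = 2548.0000
edge 4: (17.5,17)→(20,28)  cross = 17.5·28 − 20·17 = 150.0000; (r_i+r_j)·cross = 37.5·150.0000 = 5625.0000
edge 5: (20,28)→(20,33.5)  cross = 20·33.5 − 20·28 = 110.0000; (r_i+r_j)·cross = 40·110.0000 = 4400.0000
edge 6: (20,33.5)→(15.5,38.5)  cross = 20·38.5 − 15.5·33.5 = 250.7500; (r_i+r_j)·cross = 35.5·250.7500 = 8901.6250
edge 7: (15.5,38.5)→(6.5,35.5)  cross = 15.5·35.5 − 6.5·38.5 = 300.0000; (r_i+r_j)·cross = 22·300.0000 = 6600.0000
edge 8: (6.5,35.5)→(2.5,25.5)  cross = 6.5·25.5 − 2.5·35.5 = 77.0000; (r_i+r_j)·cross = 9·77.0000 = 693.0000
edge 9: (2.5,25.5)→(0.5,12.5)  cross = 2.5·12.5 − 0.5·25.5 = 18.5000; (r_i+r_j)·cross = 3·18.5000 = 55.5000
Σcross = 1001.0000 → A = |Σcross|/2 = 500.5000 mm²
Σ(r_i+r_j)·cross = 29123.1250 → first moment M = |Σ|/6 = 4853.8542
R_c = M/A = 4853.8542/500.5000 = 9.6980 mm
θ = 254° = 4.433136 rad
V = θ·R_c·A = 4.433136·9.6980·500.5000 = 21517.797 mm³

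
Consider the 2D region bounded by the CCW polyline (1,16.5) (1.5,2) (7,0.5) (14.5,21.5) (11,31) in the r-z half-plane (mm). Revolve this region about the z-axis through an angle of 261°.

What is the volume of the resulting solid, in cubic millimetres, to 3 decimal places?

Profile (r,z), 5 vertices: (1,16.5) (1.5,2) (7,0.5) (14.5,21.5) (11,31)
edge 0: (1,16.5)→(1.5,2)  cross = 1·2 − 1.5·16.5 = -22.7500; (r_i+r_j)·cross = 2.5·-22.7500 = -56.8750
edge 1: (1.5,2)→(7,0.5)  cross = 1.5·0.5 − 7·2 = -13.2500; (r_i+r_j)·cross = 8.5·-13.2500 = -112.6250
edge 2: (7,0.5)→(14.5,21.5)  cross = 7·21.5 − 14.5·0.5 = 143.2500; (r_i+r_j)·cross = 21.5·143.2500 = 3079.8750
edge 3: (14.5,21.5)→(11,31)  cross = 14.5·31 − 11·21.5 = 213.0000; (r_i+r_j)·cross = 25.5·213.0000 = 5431.5000
edge 4: (11,31)→(1,16.5)  cross = 11·16.5 − 1·31 = 150.5000; (r_i+r_j)·cross = 12·150.5000 = 1806.0000
Σcross = 470.7500 → A = |Σcross|/2 = 235.3750 mm²
Σ(r_i+r_j)·cross = 10147.8750 → first moment M = |Σ|/6 = 1691.3125
R_c = M/A = 1691.3125/235.3750 = 7.1856 mm
θ = 261° = 4.555309 rad
V = θ·R_c·A = 4.555309·7.1856·235.3750 = 7704.452 mm³

Volume = 7704.452 mm³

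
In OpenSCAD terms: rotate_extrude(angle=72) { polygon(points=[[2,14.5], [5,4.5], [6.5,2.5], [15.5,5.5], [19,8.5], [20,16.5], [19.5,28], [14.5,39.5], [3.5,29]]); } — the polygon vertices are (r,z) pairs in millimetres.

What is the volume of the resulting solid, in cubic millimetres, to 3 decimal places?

Profile (r,z), 9 vertices: (2,14.5) (5,4.5) (6.5,2.5) (15.5,5.5) (19,8.5) (20,16.5) (19.5,28) (14.5,39.5) (3.5,29)
edge 0: (2,14.5)→(5,4.5)  cross = 2·4.5 − 5·14.5 = -63.5000; (r_i+r_j)·cross = 7·-63.5000 = -444.5000
edge 1: (5,4.5)→(6.5,2.5)  cross = 5·2.5 − 6.5·4.5 = -16.7500; (r_i+r_j)·cross = 11.5·-16.7500 = -192.6250
edge 2: (6.5,2.5)→(15.5,5.5)  cross = 6.5·5.5 − 15.5·2.5 = -3.0000; (r_i+r_j)·cross = 22·-3.0000 = -66.0000
edge 3: (15.5,5.5)→(19,8.5)  cross = 15.5·8.5 − 19·5.5 = 27.2500; (r_i+r_j)·cross = 34.5·27.2500 = 940.1250
edge 4: (19,8.5)→(20,16.5)  cross = 19·16.5 − 20·8.5 = 143.5000; (r_i+r_j)·cross = 39·143.5000 = 5596.5000
edge 5: (20,16.5)→(19.5,28)  cross = 20·28 − 19.5·16.5 = 238.2500; (r_i+r_j)·cross = 39.5·238.2500 = 9410.8750
edge 6: (19.5,28)→(14.5,39.5)  cross = 19.5·39.5 − 14.5·28 = 364.2500; (r_i+r_j)·cross = 34·364.2500 = 12384.5000
edge 7: (14.5,39.5)→(3.5,29)  cross = 14.5·29 − 3.5·39.5 = 282.2500; (r_i+r_j)·cross = 18·282.2500 = 5080.5000
edge 8: (3.5,29)→(2,14.5)  cross = 3.5·14.5 − 2·29 = -7.2500; (r_i+r_j)·cross = 5.5·-7.2500 = -39.8750
Σcross = 965.0000 → A = |Σcross|/2 = 482.5000 mm²
Σ(r_i+r_j)·cross = 32669.5000 → first moment M = |Σ|/6 = 5444.9167
R_c = M/A = 5444.9167/482.5000 = 11.2848 mm
θ = 72° = 1.256637 rad
V = θ·R_c·A = 1.256637·11.2848·482.5000 = 6842.284 mm³

Volume = 6842.284 mm³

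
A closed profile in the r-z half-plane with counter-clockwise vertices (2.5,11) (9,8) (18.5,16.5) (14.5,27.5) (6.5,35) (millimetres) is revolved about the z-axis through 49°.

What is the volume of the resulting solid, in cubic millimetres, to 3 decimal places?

Volume = 2103.606 mm³

Profile (r,z), 5 vertices: (2.5,11) (9,8) (18.5,16.5) (14.5,27.5) (6.5,35)
edge 0: (2.5,11)→(9,8)  cross = 2.5·8 − 9·11 = -79.0000; (r_i+r_j)·cross = 11.5·-79.0000 = -908.5000
edge 1: (9,8)→(18.5,16.5)  cross = 9·16.5 − 18.5·8 = 0.5000; (r_i+r_j)·cross = 27.5·0.5000 = 13.7500
edge 2: (18.5,16.5)→(14.5,27.5)  cross = 18.5·27.5 − 14.5·16.5 = 269.5000; (r_i+r_j)·cross = 33·269.5000 = 8893.5000
edge 3: (14.5,27.5)→(6.5,35)  cross = 14.5·35 − 6.5·27.5 = 328.7500; (r_i+r_j)·cross = 21·328.7500 = 6903.7500
edge 4: (6.5,35)→(2.5,11)  cross = 6.5·11 − 2.5·35 = -16.0000; (r_i+r_j)·cross = 9·-16.0000 = -144.0000
Σcross = 503.7500 → A = |Σcross|/2 = 251.8750 mm²
Σ(r_i+r_j)·cross = 14758.5000 → first moment M = |Σ|/6 = 2459.7500
R_c = M/A = 2459.7500/251.8750 = 9.7658 mm
θ = 49° = 0.855211 rad
V = θ·R_c·A = 0.855211·9.7658·251.8750 = 2103.606 mm³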